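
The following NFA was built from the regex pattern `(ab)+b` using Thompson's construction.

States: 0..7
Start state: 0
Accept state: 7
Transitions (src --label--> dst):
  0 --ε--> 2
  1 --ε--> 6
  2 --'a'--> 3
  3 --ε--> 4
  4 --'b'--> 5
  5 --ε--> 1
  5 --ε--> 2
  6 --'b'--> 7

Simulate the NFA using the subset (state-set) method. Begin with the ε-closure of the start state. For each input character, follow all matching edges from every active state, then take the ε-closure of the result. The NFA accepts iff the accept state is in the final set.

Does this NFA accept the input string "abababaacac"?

initial (ε-close {0}): {0,2}
'a' @ 1: {3,4}
'b' @ 2: {1,2,5,6}
'a' @ 3: {3,4}
'b' @ 4: {1,2,5,6}
'a' @ 5: {3,4}
'b' @ 6: {1,2,5,6}
'a' @ 7: {3,4}
'a' @ 8: {}  — state set empty
rest 'cac' ignored (set empty)
end set {} — state 7 not in

Answer: REJECT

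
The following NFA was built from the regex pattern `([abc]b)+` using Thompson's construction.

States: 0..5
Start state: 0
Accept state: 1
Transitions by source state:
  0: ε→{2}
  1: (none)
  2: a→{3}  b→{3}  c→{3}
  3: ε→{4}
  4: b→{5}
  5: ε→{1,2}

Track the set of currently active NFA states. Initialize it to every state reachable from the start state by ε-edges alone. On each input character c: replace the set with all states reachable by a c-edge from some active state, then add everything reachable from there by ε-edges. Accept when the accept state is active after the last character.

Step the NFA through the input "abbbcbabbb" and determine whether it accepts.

Answer: ACCEPT

Trace:
initial (ε-close {0}): {0,2}
'a' @ 1: {3,4}
'b' @ 2: {1,2,5}  ✓accept
'b' @ 3: {3,4}
'b' @ 4: {1,2,5}  ✓accept
'c' @ 5: {3,4}
'b' @ 6: {1,2,5}  ✓accept
'a' @ 7: {3,4}
'b' @ 8: {1,2,5}  ✓accept
'b' @ 9: {3,4}
'b' @ 10: {1,2,5}  ✓accept
end set {1,2,5} — state 1 in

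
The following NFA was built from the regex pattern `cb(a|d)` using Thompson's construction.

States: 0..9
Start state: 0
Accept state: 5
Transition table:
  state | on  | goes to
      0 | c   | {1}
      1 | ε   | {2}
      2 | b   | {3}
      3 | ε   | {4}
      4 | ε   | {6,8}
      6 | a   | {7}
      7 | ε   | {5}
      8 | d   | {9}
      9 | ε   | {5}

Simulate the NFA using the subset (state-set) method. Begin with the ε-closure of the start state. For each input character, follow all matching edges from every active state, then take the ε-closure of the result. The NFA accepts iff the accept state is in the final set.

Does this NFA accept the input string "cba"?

S₀ = ε-closure({0}) = {0}
'c' @ 1: {1,2}
'b' @ 2: {3,4,6,8}
'a' @ 3: {5,7}  ✓accept
after full input: {5,7}  (accept=5 in)

Answer: ACCEPT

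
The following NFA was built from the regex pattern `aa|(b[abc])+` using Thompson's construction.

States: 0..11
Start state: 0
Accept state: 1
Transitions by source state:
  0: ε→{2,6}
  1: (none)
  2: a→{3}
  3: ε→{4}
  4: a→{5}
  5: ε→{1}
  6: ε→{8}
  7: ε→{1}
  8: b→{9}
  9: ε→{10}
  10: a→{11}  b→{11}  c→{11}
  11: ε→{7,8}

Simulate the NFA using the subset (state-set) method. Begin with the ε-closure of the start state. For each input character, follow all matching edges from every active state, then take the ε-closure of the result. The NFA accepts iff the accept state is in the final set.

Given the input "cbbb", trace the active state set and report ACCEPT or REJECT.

start: ε-closure({0}) = {0,2,6,8}
'c' @ 1: {}  — state set empty
rest 'bbb' ignored (set empty)
final: {}; accept 1 not in set

Answer: REJECT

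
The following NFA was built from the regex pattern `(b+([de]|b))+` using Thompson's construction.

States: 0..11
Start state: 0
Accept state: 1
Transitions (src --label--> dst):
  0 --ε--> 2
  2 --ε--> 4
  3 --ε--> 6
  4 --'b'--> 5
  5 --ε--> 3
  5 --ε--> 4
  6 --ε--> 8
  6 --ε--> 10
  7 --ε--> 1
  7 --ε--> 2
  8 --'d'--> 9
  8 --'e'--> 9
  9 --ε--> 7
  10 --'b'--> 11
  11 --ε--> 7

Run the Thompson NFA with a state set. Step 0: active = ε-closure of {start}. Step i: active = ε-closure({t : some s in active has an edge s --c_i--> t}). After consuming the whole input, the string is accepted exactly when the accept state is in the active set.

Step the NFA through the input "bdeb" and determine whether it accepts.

S₀ = ε-closure({0}) = {0,2,4}
'b' @ 1: {3,4,5,6,8,10}
'd' @ 2: {1,2,4,7,9}  (accept∈set)
'e' @ 3: {}  — dead — no transitions
rest 'b' ignored (set empty)
end set {} — state 1 not in

Answer: REJECT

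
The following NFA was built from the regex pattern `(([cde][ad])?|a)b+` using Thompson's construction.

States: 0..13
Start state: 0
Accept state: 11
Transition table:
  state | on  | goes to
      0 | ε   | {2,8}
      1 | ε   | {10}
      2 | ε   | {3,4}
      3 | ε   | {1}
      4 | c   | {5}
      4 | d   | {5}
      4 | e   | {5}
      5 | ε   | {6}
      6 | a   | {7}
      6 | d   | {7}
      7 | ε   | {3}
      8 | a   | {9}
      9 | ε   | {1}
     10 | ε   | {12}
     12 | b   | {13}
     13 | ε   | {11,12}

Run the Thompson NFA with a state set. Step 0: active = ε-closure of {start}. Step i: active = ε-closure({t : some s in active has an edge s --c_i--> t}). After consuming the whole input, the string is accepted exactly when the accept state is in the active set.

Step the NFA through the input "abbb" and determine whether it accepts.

Answer: ACCEPT

Trace:
start: ε-closure({0}) = {0,1,2,3,4,8,10,12}
'a' @ 1: {1,9,10,12}
'b' @ 2: {11,12,13}  (accept∈set)
'b' @ 3: {11,12,13}  (accept∈set)
'b' @ 4: {11,12,13}  (accept∈set)
final: {11,12,13}; accept 11 in set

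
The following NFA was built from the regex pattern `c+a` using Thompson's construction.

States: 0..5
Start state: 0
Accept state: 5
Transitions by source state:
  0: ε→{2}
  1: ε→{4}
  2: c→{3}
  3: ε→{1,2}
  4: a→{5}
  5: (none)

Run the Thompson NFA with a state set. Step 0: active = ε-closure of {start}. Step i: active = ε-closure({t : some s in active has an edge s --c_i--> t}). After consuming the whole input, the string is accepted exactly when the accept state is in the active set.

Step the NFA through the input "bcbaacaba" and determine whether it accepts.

Answer: REJECT

Trace:
start: ε-closure({0}) = {0,2}
'b' @ 1: {}  — no active states
rest 'cbaacaba' ignored (set empty)
after full input: {}  (accept=5 not in)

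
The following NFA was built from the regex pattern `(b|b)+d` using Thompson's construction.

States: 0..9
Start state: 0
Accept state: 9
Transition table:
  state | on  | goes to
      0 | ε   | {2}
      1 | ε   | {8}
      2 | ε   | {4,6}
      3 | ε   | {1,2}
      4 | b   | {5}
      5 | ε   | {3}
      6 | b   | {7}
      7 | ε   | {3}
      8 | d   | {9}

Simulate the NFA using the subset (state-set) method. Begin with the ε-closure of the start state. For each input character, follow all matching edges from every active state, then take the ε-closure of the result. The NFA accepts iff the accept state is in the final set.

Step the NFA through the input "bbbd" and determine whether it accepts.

Answer: ACCEPT

Derivation:
start: ε-closure({0}) = {0,2,4,6}
'b' @ 1: {1,2,3,4,5,6,7,8}
'b' @ 2: {1,2,3,4,5,6,7,8}
'b' @ 3: {1,2,3,4,5,6,7,8}
'd' @ 4: {9}  ✓accept
after full input: {9}  (accept=9 in)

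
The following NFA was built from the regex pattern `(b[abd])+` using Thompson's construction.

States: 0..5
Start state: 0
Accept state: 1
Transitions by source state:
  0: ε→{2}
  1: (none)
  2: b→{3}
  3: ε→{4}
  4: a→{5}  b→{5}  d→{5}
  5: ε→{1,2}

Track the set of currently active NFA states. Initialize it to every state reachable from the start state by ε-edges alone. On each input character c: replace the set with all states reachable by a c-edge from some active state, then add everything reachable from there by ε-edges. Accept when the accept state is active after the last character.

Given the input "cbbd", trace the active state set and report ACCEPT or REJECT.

S₀ = ε-closure({0}) = {0,2}
'c' @ 1: {}  — no active states
rest 'bbd' ignored (set empty)
after full input: {}  (accept=1 not in)

Answer: REJECT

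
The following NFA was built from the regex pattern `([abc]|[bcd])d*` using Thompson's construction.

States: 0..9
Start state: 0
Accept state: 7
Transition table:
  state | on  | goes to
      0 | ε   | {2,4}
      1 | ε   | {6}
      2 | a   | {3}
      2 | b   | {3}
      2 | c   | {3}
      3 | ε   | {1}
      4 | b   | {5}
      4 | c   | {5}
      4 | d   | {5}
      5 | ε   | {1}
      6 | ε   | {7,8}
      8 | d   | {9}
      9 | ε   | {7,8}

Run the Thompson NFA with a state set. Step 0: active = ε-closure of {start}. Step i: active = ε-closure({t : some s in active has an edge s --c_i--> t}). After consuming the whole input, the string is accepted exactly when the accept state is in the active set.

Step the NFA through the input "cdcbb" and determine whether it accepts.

initial (ε-close {0}): {0,2,4}
'c' @ 1: {1,3,5,6,7,8}  [accepting]
'd' @ 2: {7,8,9}  [accepting]
'c' @ 3: {}  — dead — no transitions
rest 'bb' ignored (set empty)
end set {} — state 7 not in

Answer: REJECT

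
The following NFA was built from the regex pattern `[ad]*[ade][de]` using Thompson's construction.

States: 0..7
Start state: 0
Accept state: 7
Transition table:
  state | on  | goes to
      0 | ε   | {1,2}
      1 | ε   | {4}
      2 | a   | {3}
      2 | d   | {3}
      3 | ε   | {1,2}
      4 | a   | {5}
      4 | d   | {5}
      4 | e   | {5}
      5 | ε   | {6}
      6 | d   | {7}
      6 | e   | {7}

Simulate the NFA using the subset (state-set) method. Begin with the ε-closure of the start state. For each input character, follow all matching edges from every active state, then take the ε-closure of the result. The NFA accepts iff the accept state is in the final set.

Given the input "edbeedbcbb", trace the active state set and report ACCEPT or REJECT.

Answer: REJECT

Trace:
S₀ = ε-closure({0}) = {0,1,2,4}
'e' @ 1: {5,6}
'd' @ 2: {7}  (accept∈set)
'b' @ 3: {}  — no active states
rest 'eedbcbb' ignored (set empty)
final: {}; accept 7 not in set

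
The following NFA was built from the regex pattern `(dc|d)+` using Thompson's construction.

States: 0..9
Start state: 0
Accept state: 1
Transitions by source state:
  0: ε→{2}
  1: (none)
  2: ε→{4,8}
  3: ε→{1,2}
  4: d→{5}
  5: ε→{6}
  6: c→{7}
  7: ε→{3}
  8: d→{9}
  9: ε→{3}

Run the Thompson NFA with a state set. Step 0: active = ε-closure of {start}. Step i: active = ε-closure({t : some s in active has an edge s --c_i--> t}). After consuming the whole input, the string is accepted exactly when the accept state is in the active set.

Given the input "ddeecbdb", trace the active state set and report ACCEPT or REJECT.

initial (ε-close {0}): {0,2,4,8}
'd' @ 1: {1,2,3,4,5,6,8,9}  ✓accept
'd' @ 2: {1,2,3,4,5,6,8,9}  ✓accept
'e' @ 3: {}  — state set empty
rest 'ecbdb' ignored (set empty)
final: {}; accept 1 not in set

Answer: REJECT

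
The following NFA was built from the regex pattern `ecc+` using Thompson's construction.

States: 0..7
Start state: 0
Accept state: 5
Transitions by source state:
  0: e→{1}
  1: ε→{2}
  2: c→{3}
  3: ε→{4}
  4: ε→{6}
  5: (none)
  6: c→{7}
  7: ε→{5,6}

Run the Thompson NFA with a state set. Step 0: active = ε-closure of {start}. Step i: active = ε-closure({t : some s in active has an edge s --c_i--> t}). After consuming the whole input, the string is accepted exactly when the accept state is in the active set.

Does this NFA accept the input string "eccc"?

initial (ε-close {0}): {0}
'e' @ 1: {1,2}
'c' @ 2: {3,4,6}
'c' @ 3: {5,6,7}  [accepting]
'c' @ 4: {5,6,7}  [accepting]
after full input: {5,6,7}  (accept=5 in)

Answer: ACCEPT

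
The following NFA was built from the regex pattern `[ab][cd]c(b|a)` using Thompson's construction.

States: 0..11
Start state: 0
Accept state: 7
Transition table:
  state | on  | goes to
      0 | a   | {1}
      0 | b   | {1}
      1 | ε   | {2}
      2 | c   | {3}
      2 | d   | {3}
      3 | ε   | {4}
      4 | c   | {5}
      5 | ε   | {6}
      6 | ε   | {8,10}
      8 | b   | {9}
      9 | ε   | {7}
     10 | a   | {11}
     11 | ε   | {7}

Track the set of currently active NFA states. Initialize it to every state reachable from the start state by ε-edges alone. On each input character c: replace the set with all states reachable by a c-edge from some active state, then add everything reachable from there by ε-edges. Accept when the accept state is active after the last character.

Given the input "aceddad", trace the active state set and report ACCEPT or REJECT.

Answer: REJECT

Trace:
start: ε-closure({0}) = {0}
'a' @ 1: {1,2}
'c' @ 2: {3,4}
'e' @ 3: {}  — dead — no transitions
rest 'ddad' ignored (set empty)
end set {} — state 7 not in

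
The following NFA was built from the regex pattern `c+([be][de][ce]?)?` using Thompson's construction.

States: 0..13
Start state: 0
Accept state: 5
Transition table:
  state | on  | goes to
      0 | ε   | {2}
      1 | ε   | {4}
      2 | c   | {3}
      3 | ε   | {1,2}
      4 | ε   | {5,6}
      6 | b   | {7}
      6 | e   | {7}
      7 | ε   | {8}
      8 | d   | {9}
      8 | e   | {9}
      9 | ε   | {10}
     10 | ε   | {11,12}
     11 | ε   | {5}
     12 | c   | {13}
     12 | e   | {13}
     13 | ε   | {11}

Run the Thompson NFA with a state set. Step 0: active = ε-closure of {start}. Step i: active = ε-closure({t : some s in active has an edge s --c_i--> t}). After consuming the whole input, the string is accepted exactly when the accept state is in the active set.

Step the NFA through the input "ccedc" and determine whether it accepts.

initial (ε-close {0}): {0,2}
'c' @ 1: {1,2,3,4,5,6}  (accept∈set)
'c' @ 2: {1,2,3,4,5,6}  (accept∈set)
'e' @ 3: {7,8}
'd' @ 4: {5,9,10,11,12}  (accept∈set)
'c' @ 5: {5,11,13}  (accept∈set)
after full input: {5,11,13}  (accept=5 in)

Answer: ACCEPT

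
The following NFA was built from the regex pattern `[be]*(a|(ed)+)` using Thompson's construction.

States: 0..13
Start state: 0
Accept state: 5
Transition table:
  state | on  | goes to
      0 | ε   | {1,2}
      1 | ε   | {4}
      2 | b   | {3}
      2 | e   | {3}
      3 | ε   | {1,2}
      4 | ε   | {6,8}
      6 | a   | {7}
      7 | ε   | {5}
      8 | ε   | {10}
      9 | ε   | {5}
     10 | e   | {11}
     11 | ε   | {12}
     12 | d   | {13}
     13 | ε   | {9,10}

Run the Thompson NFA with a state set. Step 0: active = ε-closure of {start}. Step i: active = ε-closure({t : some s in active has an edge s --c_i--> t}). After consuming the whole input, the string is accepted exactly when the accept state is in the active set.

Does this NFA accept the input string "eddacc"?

start: ε-closure({0}) = {0,1,2,4,6,8,10}
'e' @ 1: {1,2,3,4,6,8,10,11,12}
'd' @ 2: {5,9,10,13}  ✓accept
'd' @ 3: {}  — state set empty
rest 'acc' ignored (set empty)
after full input: {}  (accept=5 not in)

Answer: REJECT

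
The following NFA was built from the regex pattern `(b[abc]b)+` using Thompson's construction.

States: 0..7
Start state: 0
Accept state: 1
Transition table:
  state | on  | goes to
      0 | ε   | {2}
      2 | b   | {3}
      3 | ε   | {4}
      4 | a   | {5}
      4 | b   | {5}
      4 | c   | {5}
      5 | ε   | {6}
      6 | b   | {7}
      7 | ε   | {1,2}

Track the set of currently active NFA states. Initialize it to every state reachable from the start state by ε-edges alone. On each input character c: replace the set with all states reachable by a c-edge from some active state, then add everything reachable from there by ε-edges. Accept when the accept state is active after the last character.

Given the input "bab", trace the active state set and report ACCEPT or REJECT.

initial (ε-close {0}): {0,2}
'b' @ 1: {3,4}
'a' @ 2: {5,6}
'b' @ 3: {1,2,7}  ✓accept
after full input: {1,2,7}  (accept=1 in)

Answer: ACCEPT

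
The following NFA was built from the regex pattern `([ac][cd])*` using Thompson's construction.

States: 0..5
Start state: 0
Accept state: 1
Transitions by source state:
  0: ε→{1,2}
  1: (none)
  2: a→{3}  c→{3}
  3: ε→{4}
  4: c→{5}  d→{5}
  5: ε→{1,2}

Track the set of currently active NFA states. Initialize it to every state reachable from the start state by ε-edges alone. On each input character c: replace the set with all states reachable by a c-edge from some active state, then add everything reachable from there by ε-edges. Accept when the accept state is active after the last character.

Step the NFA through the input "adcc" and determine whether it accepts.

Answer: ACCEPT

Derivation:
start: ε-closure({0}) = {0,1,2}
'a' @ 1: {3,4}
'd' @ 2: {1,2,5}  (accept∈set)
'c' @ 3: {3,4}
'c' @ 4: {1,2,5}  (accept∈set)
end set {1,2,5} — state 1 in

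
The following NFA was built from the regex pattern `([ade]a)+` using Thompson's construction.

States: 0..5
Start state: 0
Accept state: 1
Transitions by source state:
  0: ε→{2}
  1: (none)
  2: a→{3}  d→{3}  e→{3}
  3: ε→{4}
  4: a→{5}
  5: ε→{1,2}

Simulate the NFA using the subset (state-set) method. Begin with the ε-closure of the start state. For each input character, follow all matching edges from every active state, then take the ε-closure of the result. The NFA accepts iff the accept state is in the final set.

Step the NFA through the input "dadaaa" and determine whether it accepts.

Answer: ACCEPT

Derivation:
initial (ε-close {0}): {0,2}
'd' @ 1: {3,4}
'a' @ 2: {1,2,5}  [accepting]
'd' @ 3: {3,4}
'a' @ 4: {1,2,5}  [accepting]
'a' @ 5: {3,4}
'a' @ 6: {1,2,5}  [accepting]
after full input: {1,2,5}  (accept=1 in)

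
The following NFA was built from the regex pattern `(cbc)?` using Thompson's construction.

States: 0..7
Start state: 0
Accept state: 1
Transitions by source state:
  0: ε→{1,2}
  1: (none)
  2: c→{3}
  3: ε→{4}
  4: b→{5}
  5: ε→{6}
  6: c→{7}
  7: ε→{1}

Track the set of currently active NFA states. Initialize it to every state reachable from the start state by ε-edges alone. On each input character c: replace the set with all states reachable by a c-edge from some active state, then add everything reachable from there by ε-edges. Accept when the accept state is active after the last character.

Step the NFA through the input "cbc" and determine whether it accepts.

Answer: ACCEPT

Derivation:
start: ε-closure({0}) = {0,1,2}
'c' @ 1: {3,4}
'b' @ 2: {5,6}
'c' @ 3: {1,7}  [accepting]
final: {1,7}; accept 1 in set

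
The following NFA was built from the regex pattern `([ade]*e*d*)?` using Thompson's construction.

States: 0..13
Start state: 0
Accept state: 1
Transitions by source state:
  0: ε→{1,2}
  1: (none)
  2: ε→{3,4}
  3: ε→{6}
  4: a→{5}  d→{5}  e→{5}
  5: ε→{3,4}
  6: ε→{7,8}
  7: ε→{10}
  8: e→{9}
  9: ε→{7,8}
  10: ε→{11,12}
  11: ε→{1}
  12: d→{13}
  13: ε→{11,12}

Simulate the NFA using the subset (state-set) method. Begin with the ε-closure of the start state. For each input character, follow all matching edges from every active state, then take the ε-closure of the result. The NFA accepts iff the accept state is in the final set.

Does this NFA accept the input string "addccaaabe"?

initial (ε-close {0}): {0,1,2,3,4,6,7,8,10,11,12}
'a' @ 1: {1,3,4,5,6,7,8,10,11,12}  ✓accept
'd' @ 2: {1,3,4,5,6,7,8,10,11,12,13}  ✓accept
'd' @ 3: {1,3,4,5,6,7,8,10,11,12,13}  ✓accept
'c' @ 4: {}  — dead — no transitions
rest 'caaabe' ignored (set empty)
after full input: {}  (accept=1 not in)

Answer: REJECT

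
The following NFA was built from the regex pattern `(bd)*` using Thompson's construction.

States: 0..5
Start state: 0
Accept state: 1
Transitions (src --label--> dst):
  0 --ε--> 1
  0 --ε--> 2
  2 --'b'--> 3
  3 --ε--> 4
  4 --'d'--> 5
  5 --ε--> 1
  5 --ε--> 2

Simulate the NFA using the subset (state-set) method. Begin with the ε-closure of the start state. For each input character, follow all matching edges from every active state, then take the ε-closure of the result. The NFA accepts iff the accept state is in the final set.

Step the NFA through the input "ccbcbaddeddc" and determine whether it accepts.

Answer: REJECT

Steps:
initial (ε-close {0}): {0,1,2}
'c' @ 1: {}  — state set empty
rest 'cbcbaddeddc' ignored (set empty)
final: {}; accept 1 not in set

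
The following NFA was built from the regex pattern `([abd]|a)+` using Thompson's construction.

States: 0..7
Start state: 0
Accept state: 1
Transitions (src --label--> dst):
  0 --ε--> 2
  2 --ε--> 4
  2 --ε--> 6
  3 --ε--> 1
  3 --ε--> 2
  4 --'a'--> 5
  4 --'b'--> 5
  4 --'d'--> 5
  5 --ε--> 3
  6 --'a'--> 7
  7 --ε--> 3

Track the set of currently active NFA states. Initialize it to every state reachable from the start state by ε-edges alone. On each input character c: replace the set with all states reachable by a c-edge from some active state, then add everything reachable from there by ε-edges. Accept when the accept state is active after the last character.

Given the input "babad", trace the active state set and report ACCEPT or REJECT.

initial (ε-close {0}): {0,2,4,6}
'b' @ 1: {1,2,3,4,5,6}  (accept∈set)
'a' @ 2: {1,2,3,4,5,6,7}  (accept∈set)
'b' @ 3: {1,2,3,4,5,6}  (accept∈set)
'a' @ 4: {1,2,3,4,5,6,7}  (accept∈set)
'd' @ 5: {1,2,3,4,5,6}  (accept∈set)
after full input: {1,2,3,4,5,6}  (accept=1 in)

Answer: ACCEPT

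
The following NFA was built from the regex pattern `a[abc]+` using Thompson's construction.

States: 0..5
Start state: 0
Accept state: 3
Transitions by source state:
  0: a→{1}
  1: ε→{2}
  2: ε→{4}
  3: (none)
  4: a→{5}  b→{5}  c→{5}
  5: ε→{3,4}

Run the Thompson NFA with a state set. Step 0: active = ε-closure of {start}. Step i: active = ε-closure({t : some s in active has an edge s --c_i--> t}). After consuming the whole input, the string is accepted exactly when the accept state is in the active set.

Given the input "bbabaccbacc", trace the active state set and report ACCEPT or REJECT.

Answer: REJECT

Steps:
S₀ = ε-closure({0}) = {0}
'b' @ 1: {}  — dead — no transitions
rest 'babaccbacc' ignored (set empty)
final: {}; accept 3 not in set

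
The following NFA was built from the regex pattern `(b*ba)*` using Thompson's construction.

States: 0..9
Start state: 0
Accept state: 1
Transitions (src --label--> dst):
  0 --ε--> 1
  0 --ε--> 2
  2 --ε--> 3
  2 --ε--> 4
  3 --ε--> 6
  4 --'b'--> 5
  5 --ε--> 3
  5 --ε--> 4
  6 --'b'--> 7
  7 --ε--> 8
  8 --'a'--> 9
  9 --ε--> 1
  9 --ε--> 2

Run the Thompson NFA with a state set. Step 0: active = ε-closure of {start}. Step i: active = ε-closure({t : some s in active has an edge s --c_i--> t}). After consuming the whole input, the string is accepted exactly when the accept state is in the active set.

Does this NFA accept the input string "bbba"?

Answer: ACCEPT

Steps:
initial (ε-close {0}): {0,1,2,3,4,6}
'b' @ 1: {3,4,5,6,7,8}
'b' @ 2: {3,4,5,6,7,8}
'b' @ 3: {3,4,5,6,7,8}
'a' @ 4: {1,2,3,4,6,9}  ✓accept
after full input: {1,2,3,4,6,9}  (accept=1 in)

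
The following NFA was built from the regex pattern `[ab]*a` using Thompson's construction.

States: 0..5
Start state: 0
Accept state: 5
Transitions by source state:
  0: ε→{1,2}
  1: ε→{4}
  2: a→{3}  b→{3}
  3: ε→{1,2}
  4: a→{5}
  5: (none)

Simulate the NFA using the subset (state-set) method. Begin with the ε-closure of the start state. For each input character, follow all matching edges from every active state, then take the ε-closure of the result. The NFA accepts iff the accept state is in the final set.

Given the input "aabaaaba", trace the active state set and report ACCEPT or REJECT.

S₀ = ε-closure({0}) = {0,1,2,4}
'a' @ 1: {1,2,3,4,5}  [accepting]
'a' @ 2: {1,2,3,4,5}  [accepting]
'b' @ 3: {1,2,3,4}
'a' @ 4: {1,2,3,4,5}  [accepting]
'a' @ 5: {1,2,3,4,5}  [accepting]
'a' @ 6: {1,2,3,4,5}  [accepting]
'b' @ 7: {1,2,3,4}
'a' @ 8: {1,2,3,4,5}  [accepting]
end set {1,2,3,4,5} — state 5 in

Answer: ACCEPT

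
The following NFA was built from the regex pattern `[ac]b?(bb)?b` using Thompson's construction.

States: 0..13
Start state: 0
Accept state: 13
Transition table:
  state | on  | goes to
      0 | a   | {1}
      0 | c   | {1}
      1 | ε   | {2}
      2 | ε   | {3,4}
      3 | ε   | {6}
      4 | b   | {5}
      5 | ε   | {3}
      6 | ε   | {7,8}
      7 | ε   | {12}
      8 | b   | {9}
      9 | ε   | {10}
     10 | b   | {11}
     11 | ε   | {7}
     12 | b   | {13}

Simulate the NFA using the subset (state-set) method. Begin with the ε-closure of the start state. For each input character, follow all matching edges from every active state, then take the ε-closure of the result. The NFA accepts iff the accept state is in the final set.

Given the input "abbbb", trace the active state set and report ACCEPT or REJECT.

Answer: ACCEPT

Steps:
start: ε-closure({0}) = {0}
'a' @ 1: {1,2,3,4,6,7,8,12}
'b' @ 2: {3,5,6,7,8,9,10,12,13}  (accept∈set)
'b' @ 3: {7,9,10,11,12,13}  (accept∈set)
'b' @ 4: {7,11,12,13}  (accept∈set)
'b' @ 5: {13}  (accept∈set)
end set {13} — state 13 in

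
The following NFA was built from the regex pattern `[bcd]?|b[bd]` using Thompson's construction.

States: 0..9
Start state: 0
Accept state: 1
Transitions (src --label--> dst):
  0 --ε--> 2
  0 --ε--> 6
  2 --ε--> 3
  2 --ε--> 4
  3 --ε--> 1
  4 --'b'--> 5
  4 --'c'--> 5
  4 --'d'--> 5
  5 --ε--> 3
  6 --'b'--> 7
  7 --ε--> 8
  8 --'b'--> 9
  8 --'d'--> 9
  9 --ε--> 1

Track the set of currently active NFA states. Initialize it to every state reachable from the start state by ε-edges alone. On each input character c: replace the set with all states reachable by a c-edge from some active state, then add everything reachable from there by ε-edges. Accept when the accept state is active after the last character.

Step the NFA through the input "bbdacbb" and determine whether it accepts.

initial (ε-close {0}): {0,1,2,3,4,6}
'b' @ 1: {1,3,5,7,8}  ✓accept
'b' @ 2: {1,9}  ✓accept
'd' @ 3: {}  — no active states
rest 'acbb' ignored (set empty)
final: {}; accept 1 not in set

Answer: REJECT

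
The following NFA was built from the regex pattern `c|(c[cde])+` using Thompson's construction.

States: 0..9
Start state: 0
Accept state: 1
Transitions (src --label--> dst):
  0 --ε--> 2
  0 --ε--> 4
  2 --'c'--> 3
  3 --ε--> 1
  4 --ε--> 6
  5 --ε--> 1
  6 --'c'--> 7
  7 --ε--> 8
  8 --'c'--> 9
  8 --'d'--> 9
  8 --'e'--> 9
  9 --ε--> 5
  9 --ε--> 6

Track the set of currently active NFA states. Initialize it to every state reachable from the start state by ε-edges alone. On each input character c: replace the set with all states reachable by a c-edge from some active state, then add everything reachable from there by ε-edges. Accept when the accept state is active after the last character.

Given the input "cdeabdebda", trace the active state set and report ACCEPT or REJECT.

Answer: REJECT

Trace:
start: ε-closure({0}) = {0,2,4,6}
'c' @ 1: {1,3,7,8}  (accept∈set)
'd' @ 2: {1,5,6,9}  (accept∈set)
'e' @ 3: {}  — no active states
rest 'abdebda' ignored (set empty)
end set {} — state 1 not in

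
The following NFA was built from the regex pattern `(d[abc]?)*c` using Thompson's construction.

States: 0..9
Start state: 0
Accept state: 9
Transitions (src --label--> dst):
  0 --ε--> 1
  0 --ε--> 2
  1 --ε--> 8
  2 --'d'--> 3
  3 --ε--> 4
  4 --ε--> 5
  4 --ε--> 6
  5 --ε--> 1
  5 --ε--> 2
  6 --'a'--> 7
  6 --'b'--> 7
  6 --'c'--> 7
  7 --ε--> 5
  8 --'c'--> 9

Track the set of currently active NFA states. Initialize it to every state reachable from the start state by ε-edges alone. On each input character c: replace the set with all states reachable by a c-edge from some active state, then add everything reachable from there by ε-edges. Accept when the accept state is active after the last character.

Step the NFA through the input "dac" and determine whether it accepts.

Answer: ACCEPT

Steps:
S₀ = ε-closure({0}) = {0,1,2,8}
'd' @ 1: {1,2,3,4,5,6,8}
'a' @ 2: {1,2,5,7,8}
'c' @ 3: {9}  (accept∈set)
after full input: {9}  (accept=9 in)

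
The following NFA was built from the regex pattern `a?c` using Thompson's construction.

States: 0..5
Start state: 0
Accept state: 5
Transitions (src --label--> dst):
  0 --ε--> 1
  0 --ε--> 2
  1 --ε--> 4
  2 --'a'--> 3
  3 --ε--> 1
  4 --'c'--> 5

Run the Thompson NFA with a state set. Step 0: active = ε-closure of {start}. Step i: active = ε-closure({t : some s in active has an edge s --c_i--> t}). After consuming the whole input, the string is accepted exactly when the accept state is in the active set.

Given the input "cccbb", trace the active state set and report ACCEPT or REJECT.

initial (ε-close {0}): {0,1,2,4}
'c' @ 1: {5}  [accepting]
'c' @ 2: {}  — dead — no transitions
rest 'cbb' ignored (set empty)
after full input: {}  (accept=5 not in)

Answer: REJECT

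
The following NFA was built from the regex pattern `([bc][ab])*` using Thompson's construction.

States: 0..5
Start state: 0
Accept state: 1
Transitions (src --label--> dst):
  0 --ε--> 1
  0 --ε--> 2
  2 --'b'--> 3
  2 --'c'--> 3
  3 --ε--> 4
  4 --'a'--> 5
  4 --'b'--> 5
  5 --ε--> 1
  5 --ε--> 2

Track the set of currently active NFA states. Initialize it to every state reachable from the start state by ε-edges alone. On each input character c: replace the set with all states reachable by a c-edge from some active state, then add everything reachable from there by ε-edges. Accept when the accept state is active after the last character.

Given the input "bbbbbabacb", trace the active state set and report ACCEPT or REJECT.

initial (ε-close {0}): {0,1,2}
'b' @ 1: {3,4}
'b' @ 2: {1,2,5}  (accept∈set)
'b' @ 3: {3,4}
'b' @ 4: {1,2,5}  (accept∈set)
'b' @ 5: {3,4}
'a' @ 6: {1,2,5}  (accept∈set)
'b' @ 7: {3,4}
'a' @ 8: {1,2,5}  (accept∈set)
'c' @ 9: {3,4}
'b' @ 10: {1,2,5}  (accept∈set)
end set {1,2,5} — state 1 in

Answer: ACCEPT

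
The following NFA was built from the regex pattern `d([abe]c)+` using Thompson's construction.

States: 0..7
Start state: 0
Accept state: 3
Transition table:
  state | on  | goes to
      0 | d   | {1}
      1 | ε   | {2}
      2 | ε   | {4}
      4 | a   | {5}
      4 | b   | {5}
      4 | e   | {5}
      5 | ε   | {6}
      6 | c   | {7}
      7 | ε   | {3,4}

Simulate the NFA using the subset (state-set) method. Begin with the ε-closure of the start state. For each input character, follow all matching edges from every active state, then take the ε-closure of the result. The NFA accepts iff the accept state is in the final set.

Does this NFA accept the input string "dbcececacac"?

S₀ = ε-closure({0}) = {0}
'd' @ 1: {1,2,4}
'b' @ 2: {5,6}
'c' @ 3: {3,4,7}  [accepting]
'e' @ 4: {5,6}
'c' @ 5: {3,4,7}  [accepting]
'e' @ 6: {5,6}
'c' @ 7: {3,4,7}  [accepting]
'a' @ 8: {5,6}
'c' @ 9: {3,4,7}  [accepting]
'a' @ 10: {5,6}
'c' @ 11: {3,4,7}  [accepting]
end set {3,4,7} — state 3 in

Answer: ACCEPT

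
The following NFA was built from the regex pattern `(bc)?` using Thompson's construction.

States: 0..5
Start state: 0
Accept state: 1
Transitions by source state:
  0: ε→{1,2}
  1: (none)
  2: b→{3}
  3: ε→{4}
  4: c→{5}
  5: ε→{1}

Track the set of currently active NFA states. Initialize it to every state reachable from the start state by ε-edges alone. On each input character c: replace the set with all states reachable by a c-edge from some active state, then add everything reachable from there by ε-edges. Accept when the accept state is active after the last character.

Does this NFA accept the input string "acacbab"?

Answer: REJECT

Derivation:
start: ε-closure({0}) = {0,1,2}
'a' @ 1: {}  — no active states
rest 'cacbab' ignored (set empty)
end set {} — state 1 not in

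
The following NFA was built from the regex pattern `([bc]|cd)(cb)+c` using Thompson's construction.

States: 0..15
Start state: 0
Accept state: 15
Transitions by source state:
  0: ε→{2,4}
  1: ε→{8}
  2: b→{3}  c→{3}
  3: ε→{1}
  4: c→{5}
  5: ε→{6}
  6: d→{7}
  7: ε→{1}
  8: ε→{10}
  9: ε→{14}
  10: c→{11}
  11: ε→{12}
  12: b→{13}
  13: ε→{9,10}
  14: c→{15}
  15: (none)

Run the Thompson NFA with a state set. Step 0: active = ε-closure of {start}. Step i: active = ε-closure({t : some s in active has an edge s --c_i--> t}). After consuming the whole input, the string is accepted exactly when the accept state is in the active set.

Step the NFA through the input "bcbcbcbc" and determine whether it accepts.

Answer: ACCEPT

Derivation:
initial (ε-close {0}): {0,2,4}
'b' @ 1: {1,3,8,10}
'c' @ 2: {11,12}
'b' @ 3: {9,10,13,14}
'c' @ 4: {11,12,15}  (accept∈set)
'b' @ 5: {9,10,13,14}
'c' @ 6: {11,12,15}  (accept∈set)
'b' @ 7: {9,10,13,14}
'c' @ 8: {11,12,15}  (accept∈set)
after full input: {11,12,15}  (accept=15 in)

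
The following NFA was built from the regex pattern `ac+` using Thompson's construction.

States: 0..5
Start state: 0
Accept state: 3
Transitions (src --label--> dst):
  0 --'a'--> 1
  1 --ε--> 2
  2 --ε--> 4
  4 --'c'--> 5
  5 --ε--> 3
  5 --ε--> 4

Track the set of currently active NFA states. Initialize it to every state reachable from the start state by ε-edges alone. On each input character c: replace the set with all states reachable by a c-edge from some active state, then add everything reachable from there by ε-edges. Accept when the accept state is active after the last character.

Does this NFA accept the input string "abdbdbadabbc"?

Answer: REJECT

Steps:
S₀ = ε-closure({0}) = {0}
'a' @ 1: {1,2,4}
'b' @ 2: {}  — dead — no transitions
rest 'dbdbadabbc' ignored (set empty)
after full input: {}  (accept=3 not in)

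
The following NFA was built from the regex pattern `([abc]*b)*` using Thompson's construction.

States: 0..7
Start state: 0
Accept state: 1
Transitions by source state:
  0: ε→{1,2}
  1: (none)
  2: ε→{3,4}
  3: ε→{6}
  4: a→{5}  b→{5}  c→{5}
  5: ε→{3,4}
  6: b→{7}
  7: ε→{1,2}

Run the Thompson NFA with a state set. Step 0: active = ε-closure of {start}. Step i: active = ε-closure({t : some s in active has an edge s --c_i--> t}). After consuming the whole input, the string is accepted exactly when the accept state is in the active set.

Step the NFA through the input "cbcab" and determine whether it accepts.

initial (ε-close {0}): {0,1,2,3,4,6}
'c' @ 1: {3,4,5,6}
'b' @ 2: {1,2,3,4,5,6,7}  (accept∈set)
'c' @ 3: {3,4,5,6}
'a' @ 4: {3,4,5,6}
'b' @ 5: {1,2,3,4,5,6,7}  (accept∈set)
end set {1,2,3,4,5,6,7} — state 1 in

Answer: ACCEPT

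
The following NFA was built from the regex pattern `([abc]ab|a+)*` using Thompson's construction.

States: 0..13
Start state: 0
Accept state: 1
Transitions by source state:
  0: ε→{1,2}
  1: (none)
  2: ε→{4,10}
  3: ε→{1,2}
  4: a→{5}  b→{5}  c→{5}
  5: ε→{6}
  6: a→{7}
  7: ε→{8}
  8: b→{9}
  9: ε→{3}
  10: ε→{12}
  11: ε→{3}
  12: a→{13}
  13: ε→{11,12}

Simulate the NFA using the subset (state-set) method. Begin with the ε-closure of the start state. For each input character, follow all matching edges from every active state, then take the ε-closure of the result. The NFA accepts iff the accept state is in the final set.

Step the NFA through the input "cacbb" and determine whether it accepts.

Answer: REJECT

Steps:
initial (ε-close {0}): {0,1,2,4,10,12}
'c' @ 1: {5,6}
'a' @ 2: {7,8}
'c' @ 3: {}  — dead — no transitions
rest 'bb' ignored (set empty)
final: {}; accept 1 not in set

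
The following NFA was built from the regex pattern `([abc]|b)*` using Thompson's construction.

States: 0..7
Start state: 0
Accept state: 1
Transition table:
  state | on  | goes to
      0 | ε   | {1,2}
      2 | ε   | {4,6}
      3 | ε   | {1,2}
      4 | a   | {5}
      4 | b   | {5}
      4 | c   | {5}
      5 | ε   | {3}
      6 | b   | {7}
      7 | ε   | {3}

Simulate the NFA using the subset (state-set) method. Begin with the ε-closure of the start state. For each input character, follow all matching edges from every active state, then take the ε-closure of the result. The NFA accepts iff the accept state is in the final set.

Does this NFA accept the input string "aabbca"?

Answer: ACCEPT

Trace:
initial (ε-close {0}): {0,1,2,4,6}
'a' @ 1: {1,2,3,4,5,6}  [accepting]
'a' @ 2: {1,2,3,4,5,6}  [accepting]
'b' @ 3: {1,2,3,4,5,6,7}  [accepting]
'b' @ 4: {1,2,3,4,5,6,7}  [accepting]
'c' @ 5: {1,2,3,4,5,6}  [accepting]
'a' @ 6: {1,2,3,4,5,6}  [accepting]
final: {1,2,3,4,5,6}; accept 1 in set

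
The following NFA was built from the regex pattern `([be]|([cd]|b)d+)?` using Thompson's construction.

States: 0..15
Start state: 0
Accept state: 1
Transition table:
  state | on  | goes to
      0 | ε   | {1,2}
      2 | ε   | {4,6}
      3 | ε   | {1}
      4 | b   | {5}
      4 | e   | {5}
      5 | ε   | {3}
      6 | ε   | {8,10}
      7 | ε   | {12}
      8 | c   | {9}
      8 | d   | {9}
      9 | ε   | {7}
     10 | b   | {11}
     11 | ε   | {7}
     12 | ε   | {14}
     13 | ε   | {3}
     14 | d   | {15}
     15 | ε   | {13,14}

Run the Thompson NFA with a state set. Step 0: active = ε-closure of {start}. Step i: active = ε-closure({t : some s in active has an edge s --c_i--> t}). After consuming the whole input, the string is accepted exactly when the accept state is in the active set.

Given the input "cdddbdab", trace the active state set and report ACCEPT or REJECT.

Answer: REJECT

Derivation:
S₀ = ε-closure({0}) = {0,1,2,4,6,8,10}
'c' @ 1: {7,9,12,14}
'd' @ 2: {1,3,13,14,15}  [accepting]
'd' @ 3: {1,3,13,14,15}  [accepting]
'd' @ 4: {1,3,13,14,15}  [accepting]
'b' @ 5: {}  — state set empty
rest 'dab' ignored (set empty)
after full input: {}  (accept=1 not in)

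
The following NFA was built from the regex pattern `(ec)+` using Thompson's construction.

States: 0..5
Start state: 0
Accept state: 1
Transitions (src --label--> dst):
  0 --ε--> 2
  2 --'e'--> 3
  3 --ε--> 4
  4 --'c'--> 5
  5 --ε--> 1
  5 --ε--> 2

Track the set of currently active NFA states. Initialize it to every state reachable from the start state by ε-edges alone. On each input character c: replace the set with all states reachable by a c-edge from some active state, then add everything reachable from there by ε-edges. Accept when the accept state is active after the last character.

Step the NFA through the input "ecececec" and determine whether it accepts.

Answer: ACCEPT

Trace:
S₀ = ε-closure({0}) = {0,2}
'e' @ 1: {3,4}
'c' @ 2: {1,2,5}  ✓accept
'e' @ 3: {3,4}
'c' @ 4: {1,2,5}  ✓accept
'e' @ 5: {3,4}
'c' @ 6: {1,2,5}  ✓accept
'e' @ 7: {3,4}
'c' @ 8: {1,2,5}  ✓accept
end set {1,2,5} — state 1 in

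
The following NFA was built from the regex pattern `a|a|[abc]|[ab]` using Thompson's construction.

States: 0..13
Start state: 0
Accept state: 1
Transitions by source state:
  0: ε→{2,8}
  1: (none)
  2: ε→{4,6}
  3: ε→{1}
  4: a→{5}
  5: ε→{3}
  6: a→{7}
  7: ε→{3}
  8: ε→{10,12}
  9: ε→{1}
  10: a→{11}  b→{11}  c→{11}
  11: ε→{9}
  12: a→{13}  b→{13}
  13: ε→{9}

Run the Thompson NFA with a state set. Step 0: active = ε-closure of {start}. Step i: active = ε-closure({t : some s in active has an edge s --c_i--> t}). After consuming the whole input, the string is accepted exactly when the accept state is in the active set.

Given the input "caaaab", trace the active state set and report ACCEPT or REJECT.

start: ε-closure({0}) = {0,2,4,6,8,10,12}
'c' @ 1: {1,9,11}  [accepting]
'a' @ 2: {}  — state set empty
rest 'aaab' ignored (set empty)
final: {}; accept 1 not in set

Answer: REJECT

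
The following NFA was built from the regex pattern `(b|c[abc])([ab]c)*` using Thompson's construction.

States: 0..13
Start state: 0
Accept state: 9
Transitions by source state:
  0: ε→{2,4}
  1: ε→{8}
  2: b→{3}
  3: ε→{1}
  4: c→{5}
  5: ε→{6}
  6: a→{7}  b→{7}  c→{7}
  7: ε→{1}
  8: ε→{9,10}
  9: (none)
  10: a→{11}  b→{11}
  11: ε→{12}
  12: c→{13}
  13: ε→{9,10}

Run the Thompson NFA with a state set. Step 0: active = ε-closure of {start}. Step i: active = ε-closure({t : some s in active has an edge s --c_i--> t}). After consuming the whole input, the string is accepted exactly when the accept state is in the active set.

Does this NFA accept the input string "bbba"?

initial (ε-close {0}): {0,2,4}
'b' @ 1: {1,3,8,9,10}  (accept∈set)
'b' @ 2: {11,12}
'b' @ 3: {}  — no active states
rest 'a' ignored (set empty)
final: {}; accept 9 not in set

Answer: REJECT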